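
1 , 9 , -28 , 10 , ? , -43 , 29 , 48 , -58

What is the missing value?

The slot pattern repeats as AAB (period 3), so there are 2 interleaved tracks.
Track A: 1, 9, 10, ?, 29, 48 (Fibonacci-style (each term is the sum of the two before it)).
Track B: -28, -43, -58 (linear: a_n = -13 − 15·n).
So the missing entry in track A is 19.

19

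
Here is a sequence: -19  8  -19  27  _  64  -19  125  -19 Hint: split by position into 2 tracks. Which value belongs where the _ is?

-19

Positions 1, 3, 5, … form one subsequence and positions 2, 4, 6, … form another.
Track A: -19, -19, ?, -19, -19 — constant -19.
Track B: 8, 27, 64, 125 — the cubes 2³, 3³, 4³, ….
Track A's pattern makes the blank -19.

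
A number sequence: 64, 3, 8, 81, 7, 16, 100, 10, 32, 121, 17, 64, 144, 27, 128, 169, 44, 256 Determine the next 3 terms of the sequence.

196, 71, 512

Taking every 3rd term gives 3 separate tracks.
Subsequence A: 64, 81, 100, 121, 144, 169. The squares 8², 9², 10², ….
Subsequence B: 3, 7, 10, 17, 27, 44. Fibonacci-style (each term is the sum of the two before it).
Subsequence C: 8, 16, 32, 64, 128, 256. Powers 2^3, 2^4, 2^5, ….
Position 19 falls in subsequence A as its term 7, giving 196.
Term 20 comes from subsequence B (its 7th entry): 71.
Position 21 → subsequence C, term 7 = 512.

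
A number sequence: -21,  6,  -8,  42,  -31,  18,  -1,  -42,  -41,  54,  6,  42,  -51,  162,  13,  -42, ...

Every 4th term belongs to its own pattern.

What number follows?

The terms cycle through 4 interleaved subsequences.
Track A: -21, -31, -41, -51 (linear: a_n = -11 − 10·n).
Track B: 6, 18, 54, 162 (geometric with ratio 3).
Track C: -8, -1, 6, 13 (arithmetic, step +7).
Track D: 42, -42, 42, -42 (the oscillation 42·(−1)^(n+1)).
Position 17 → track A, term 5 = -61.

-61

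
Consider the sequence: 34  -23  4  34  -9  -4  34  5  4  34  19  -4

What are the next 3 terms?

Split by position mod 3: positions 1, 4, 7, … form one track, and each other residue class forms its own.
Track A: 34, 34, 34, 34. Always 34.
Track B: -23, -9, 5, 19. Adding 14 each time.
Track C: 4, -4, 4, -4. Alternating ±4.
The 13th slot belongs to track A; its 5th term is 34.
Term 14 comes from track B (its 5th entry): 33.
The 15th slot belongs to track C; its 5th term is 4.

34, 33, 4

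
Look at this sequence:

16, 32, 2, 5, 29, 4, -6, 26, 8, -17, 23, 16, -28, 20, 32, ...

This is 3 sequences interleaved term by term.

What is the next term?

The terms cycle through 3 interleaved subsequences.
Track A is 16, 5, -6, -17, -28, which is arithmetic, step −11.
Track B is 32, 29, 26, 23, 20, which is linear: a_n = 35 − 3·n.
Track C is 2, 4, 8, 16, 32, which is successive powers of 2.
The 16th slot belongs to track A; its 6th term is -39.

-39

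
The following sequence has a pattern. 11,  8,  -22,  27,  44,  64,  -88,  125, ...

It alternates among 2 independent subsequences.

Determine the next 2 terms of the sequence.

176, 216

Odd-indexed and even-indexed terms follow separate rules.
Stream A: 11, -22, 44, -88 (geometric, ×-2 each step).
Stream B: 8, 27, 64, 125 (perfect cubes starting at 2³).
Position 9 → stream A, term 5 = 176.
Term 10 comes from stream B (its 5th entry): 216.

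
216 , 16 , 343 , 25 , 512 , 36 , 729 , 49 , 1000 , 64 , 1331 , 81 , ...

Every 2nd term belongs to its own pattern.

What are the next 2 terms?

Positions 1, 3, 5, … form one subsequence and positions 2, 4, 6, … form another.
Subsequence A = 216, 343, 512, 729, 1000, 1331: perfect cubes starting at 6³.
Subsequence B = 16, 25, 36, 49, 64, 81: perfect squares starting at 4².
Position 13 → subsequence A, term 7 = 1728.
Position 14 falls in subsequence B as its term 7, giving 100.

1728, 100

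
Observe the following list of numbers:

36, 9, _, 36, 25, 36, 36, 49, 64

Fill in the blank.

16

Reading positions in blocks of 3 reveals the pattern ABB — 2 tracks woven together.
Subsequence A: 36, 36, 36 — the constant sequence 36.
Subsequence B: 9, ?, 25, 36, 49, 64 — perfect squares starting at 3².
Subsequence B's pattern makes the blank 16.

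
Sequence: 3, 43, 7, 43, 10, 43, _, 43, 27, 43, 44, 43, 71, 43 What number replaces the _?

Taking every 2nd term gives 2 separate tracks.
Track A: 3, 7, 10, ?, 27, 44, 71 — each term equals the sum of the previous two.
Track B: 43, 43, 43, 43, 43, 43, 43 — constant 43.
The gap is track A's term 4; the rule gives 17.

17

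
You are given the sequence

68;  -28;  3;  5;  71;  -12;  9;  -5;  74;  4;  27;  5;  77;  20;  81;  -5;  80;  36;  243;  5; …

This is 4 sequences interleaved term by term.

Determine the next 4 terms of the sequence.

83, 52, 729, -5

Taking every 4th term gives 4 separate tracks.
Track A: 68, 71, 74, 77, 80. Adding 3 each time.
Track B: -28, -12, 4, 20, 36. Linear: a_n = -44 + 16·n.
Track C: 3, 9, 27, 81, 243. Powers 3^1, 3^2, 3^3, ….
Track D: 5, -5, 5, -5, 5. The oscillation 5·(−1)^(n+1).
Position 21 falls in track A as its term 6, giving 83.
Position 22 falls in track B as its term 6, giving 52.
Position 23 falls in track C as its term 6, giving 729.
Term 24 comes from track D (its 6th entry): -5.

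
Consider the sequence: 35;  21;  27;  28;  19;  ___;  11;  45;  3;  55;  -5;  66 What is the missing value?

36

The terms cycle through 2 interleaved subsequences.
Track A = 35, 27, 19, 11, 3, -5: arithmetic, step −8.
Track B = 21, 28, ?, 45, 55, 66: the triangular numbers T_6, T_7, ….
Track B's pattern makes the blank 36.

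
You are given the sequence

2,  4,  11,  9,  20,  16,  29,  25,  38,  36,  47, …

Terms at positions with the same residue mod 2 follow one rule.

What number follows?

49

Taking every 2nd term gives 2 separate tracks.
Track A = 2, 11, 20, 29, 38, 47: arithmetic, step +9.
Track B = 4, 9, 16, 25, 36: perfect squares starting at 2².
The 12th slot belongs to track B; its 6th term is 49.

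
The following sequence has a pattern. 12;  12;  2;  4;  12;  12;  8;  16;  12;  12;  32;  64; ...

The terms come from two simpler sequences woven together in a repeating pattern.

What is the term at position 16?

Positions follow the repeating pattern AABB; grouping by letter gives 2 tracks.
Track A: 12, 12, 12, 12, 12, 12 — always 12.
Track B: 2, 4, 8, 16, 32, 64 — powers of 2.
Position 16 → track B, term 8 = 256.

256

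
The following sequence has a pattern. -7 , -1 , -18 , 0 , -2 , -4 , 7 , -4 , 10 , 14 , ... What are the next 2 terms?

Read the sequence 3 terms at a time; column i is its own pattern.
Track A = -7, 0, 7, 14: arithmetic with common difference +7.
Track B = -1, -2, -4: a geometric progression (common ratio 2).
Track C = -18, -4, 10: arithmetic with common difference +14.
The 11th slot belongs to track B; its 4th term is -8.
Position 12 → track C, term 4 = 24.

-8, 24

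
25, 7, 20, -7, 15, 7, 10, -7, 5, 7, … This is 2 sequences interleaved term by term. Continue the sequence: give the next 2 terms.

0, -7

The terms cycle through 2 interleaved subsequences.
Track A = 25, 20, 15, 10, 5: arithmetic, step −5.
Track B = 7, -7, 7, -7, 7: the oscillation 7·(−1)^(n+1).
The 11th slot belongs to track A; its 6th term is 0.
Position 12 → track B, term 6 = -7.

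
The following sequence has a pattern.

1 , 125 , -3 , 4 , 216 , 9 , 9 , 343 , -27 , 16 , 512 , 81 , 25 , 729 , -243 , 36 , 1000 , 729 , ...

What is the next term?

49

Split by position mod 3: positions 1, 4, 7, … form one track, and each other residue class forms its own.
Track A = 1, 4, 9, 16, 25, 36: consecutive squares n² from n = 1.
Track B = 125, 216, 343, 512, 729, 1000: the cubes 5³, 6³, 7³, ….
Track C = -3, 9, -27, 81, -243, 729: a geometric progression (common ratio -3).
Position 19 → track A, term 7 = 49.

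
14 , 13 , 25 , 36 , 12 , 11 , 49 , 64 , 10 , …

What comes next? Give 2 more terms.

Reading positions in blocks of 4 reveals the pattern AABB — 2 tracks woven together.
Track A = 14, 13, 12, 11, 10: arithmetic, step −1.
Track B = 25, 36, 49, 64: the squares 5², 6², 7², ….
Position 10 falls in track A as its term 6, giving 9.
The 11th slot belongs to track B; its 5th term is 81.

9, 81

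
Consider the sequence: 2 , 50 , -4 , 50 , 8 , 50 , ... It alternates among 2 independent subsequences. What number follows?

-16

Odd-indexed and even-indexed terms follow separate rules.
Subsequence A: 2, -4, 8. A geometric progression (common ratio -2).
Subsequence B: 50, 50, 50. Always 50.
Term 7 comes from subsequence A (its 4th entry): -16.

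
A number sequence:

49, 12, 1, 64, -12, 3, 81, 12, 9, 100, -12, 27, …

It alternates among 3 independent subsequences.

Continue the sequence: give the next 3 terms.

Split by position mod 3 into 3 tracks.
Track A: 49, 64, 81, 100. The squares 7², 8², 9², ….
Track B: 12, -12, 12, -12. Oscillating between 12 and -12.
Track C: 1, 3, 9, 27. Geometric, ×3 each step.
Position 13 → track A, term 5 = 121.
The 14th slot belongs to track B; its 5th term is 12.
Position 15 falls in track C as its term 5, giving 81.

121, 12, 81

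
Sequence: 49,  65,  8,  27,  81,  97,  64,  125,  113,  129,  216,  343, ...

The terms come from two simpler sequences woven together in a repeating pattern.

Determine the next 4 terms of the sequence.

145, 161, 512, 729

Reading positions in blocks of 4 reveals the pattern AABB — 2 tracks woven together.
Track A is 49, 65, 81, 97, 113, 129, which is arithmetic, step +16.
Track B is 8, 27, 64, 125, 216, 343, which is consecutive cubes n³ from n = 2.
Position 13 falls in track A as its term 7, giving 145.
The 14th slot belongs to track A; its 8th term is 161.
Position 15 → track B, term 7 = 512.
Term 16 comes from track B (its 8th entry): 729.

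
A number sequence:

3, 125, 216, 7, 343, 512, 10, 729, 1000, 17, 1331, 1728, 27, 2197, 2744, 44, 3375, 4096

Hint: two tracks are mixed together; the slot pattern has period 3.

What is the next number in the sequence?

Positions follow the repeating pattern ABB; grouping by letter gives 2 tracks.
Track A = 3, 7, 10, 17, 27, 44: Fibonacci-style (each term is the sum of the two before it).
Track B = 125, 216, 343, 512, 729, 1000, 1331, 1728, 2197, 2744, 3375, 4096: perfect cubes starting at 5³.
Position 19 falls in track A as its term 7, giving 71.

71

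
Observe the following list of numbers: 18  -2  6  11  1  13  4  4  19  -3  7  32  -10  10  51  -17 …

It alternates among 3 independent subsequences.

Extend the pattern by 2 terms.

The terms cycle through 3 interleaved subsequences.
Stream A: 18, 11, 4, -3, -10, -17 (arithmetic with common difference −7).
Stream B: -2, 1, 4, 7, 10 (arithmetic with common difference +3).
Stream C: 6, 13, 19, 32, 51 (a Fibonacci-like recurrence a_n = a_{n-1} + a_{n-2}).
The 17th slot belongs to stream B; its 6th term is 13.
Position 18 → stream C, term 6 = 83.

13, 83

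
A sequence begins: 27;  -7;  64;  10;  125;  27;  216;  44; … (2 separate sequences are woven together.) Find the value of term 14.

95

Odd-indexed and even-indexed terms follow separate rules.
Stream A: 27, 64, 125, 216. Consecutive cubes n³ from n = 3.
Stream B: -7, 10, 27, 44. Arithmetic with common difference +17.
The 14th slot belongs to stream B; its 7th term is 95.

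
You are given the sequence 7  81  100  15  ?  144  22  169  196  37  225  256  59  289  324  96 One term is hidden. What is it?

Positions follow the repeating pattern ABB; grouping by letter gives 2 tracks.
Track A is 7, 15, 22, 37, 59, 96, which is a Fibonacci-like recurrence a_n = a_{n-1} + a_{n-2}.
Track B is 81, 100, ?, 144, 169, 196, 225, 256, 289, 324, which is consecutive squares n² from n = 9.
The gap is track B's term 3; the rule gives 121.

121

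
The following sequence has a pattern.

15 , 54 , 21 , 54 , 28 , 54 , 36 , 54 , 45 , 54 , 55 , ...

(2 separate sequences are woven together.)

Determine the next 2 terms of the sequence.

The terms cycle through 2 interleaved subsequences.
Subsequence A = 15, 21, 28, 36, 45, 55: the triangular numbers T_5, T_6, ….
Subsequence B = 54, 54, 54, 54, 54: the constant sequence 54.
Position 12 → subsequence B, term 6 = 54.
Term 13 comes from subsequence A (its 7th entry): 66.

54, 66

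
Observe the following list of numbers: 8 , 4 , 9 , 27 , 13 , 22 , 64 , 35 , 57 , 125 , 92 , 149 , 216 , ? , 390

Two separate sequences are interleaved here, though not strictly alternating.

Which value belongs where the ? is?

241

Reading positions in blocks of 3 reveals the pattern ABB — 2 tracks woven together.
Subsequence A: 8, 27, 64, 125, 216 — the cubes 2³, 3³, 4³, ….
Subsequence B: 4, 9, 13, 22, 35, 57, 92, 149, ?, 390 — a Fibonacci-like recurrence a_n = a_{n-1} + a_{n-2}.
The gap is subsequence B's term 9; the rule gives 241.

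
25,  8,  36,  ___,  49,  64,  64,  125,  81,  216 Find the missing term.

27

Taking every 2nd term gives 2 separate tracks.
Track A: 25, 36, 49, 64, 81 — perfect squares starting at 5².
Track B: 8, ?, 64, 125, 216 — the cubes 2³, 3³, 4³, ….
Filling track B at index 2 by its rule yields 27.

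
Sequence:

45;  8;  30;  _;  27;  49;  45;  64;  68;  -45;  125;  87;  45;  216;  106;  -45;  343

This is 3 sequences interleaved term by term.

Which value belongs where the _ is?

-45

Split by position mod 3: positions 1, 4, 7, … form one track, and each other residue class forms its own.
Track A: 45, ?, 45, -45, 45, -45 (the oscillation 45·(−1)^(n+1)).
Track B: 8, 27, 64, 125, 216, 343 (the cubes 2³, 3³, 4³, …).
Track C: 30, 49, 68, 87, 106 (linear: a_n = 11 + 19·n).
The gap is track A's term 2; the rule gives -45.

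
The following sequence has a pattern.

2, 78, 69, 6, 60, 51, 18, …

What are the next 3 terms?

The slot pattern repeats as ABB (period 3), so there are 2 interleaved tracks.
Track A is 2, 6, 18, which is a geometric progression (common ratio 3).
Track B is 78, 69, 60, 51, which is subtracting 9 each time.
Term 8 comes from track B (its 5th entry): 42.
The 9th slot belongs to track B; its 6th term is 33.
The 10th slot belongs to track A; its 4th term is 54.

42, 33, 54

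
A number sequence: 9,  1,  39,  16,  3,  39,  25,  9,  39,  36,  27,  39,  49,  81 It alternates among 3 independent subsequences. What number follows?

39

The terms cycle through 3 interleaved subsequences.
Track A: 9, 16, 25, 36, 49 (consecutive squares n² from n = 3).
Track B: 1, 3, 9, 27, 81 (multiplying by 3 each time).
Track C: 39, 39, 39, 39 (always 39).
Term 15 comes from track C (its 5th entry): 39.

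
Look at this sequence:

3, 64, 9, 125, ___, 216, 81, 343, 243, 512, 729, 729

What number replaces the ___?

The terms cycle through 2 interleaved subsequences.
Stream A is 3, 9, ?, 81, 243, 729, which is a geometric progression (common ratio 3).
Stream B is 64, 125, 216, 343, 512, 729, which is consecutive cubes n³ from n = 4.
The gap is stream A's term 3; the rule gives 27.

27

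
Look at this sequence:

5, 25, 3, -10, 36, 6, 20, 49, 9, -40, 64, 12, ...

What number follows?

80

Split by position mod 3: positions 1, 4, 7, … form one track, and each other residue class forms its own.
Track A = 5, -10, 20, -40: geometric with ratio -2.
Track B = 25, 36, 49, 64: the squares 5², 6², 7², ….
Track C = 3, 6, 9, 12: arithmetic, step +3.
Position 13 falls in track A as its term 5, giving 80.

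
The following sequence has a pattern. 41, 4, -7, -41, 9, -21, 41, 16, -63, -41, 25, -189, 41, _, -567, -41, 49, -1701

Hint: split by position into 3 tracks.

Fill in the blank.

Read the sequence 3 terms at a time; column i is its own pattern.
Track A: 41, -41, 41, -41, 41, -41. The oscillation 41·(−1)^(n+1).
Track B: 4, 9, 16, 25, ?, 49. Perfect squares starting at 2².
Track C: -7, -21, -63, -189, -567, -1701. Geometric with ratio 3.
The gap is track B's term 5; the rule gives 36.

36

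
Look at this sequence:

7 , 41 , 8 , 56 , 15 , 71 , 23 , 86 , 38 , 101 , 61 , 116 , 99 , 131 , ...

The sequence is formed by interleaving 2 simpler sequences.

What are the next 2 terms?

Taking every 2nd term gives 2 separate tracks.
Stream A is 7, 8, 15, 23, 38, 61, 99, which is Fibonacci-style (each term is the sum of the two before it).
Stream B is 41, 56, 71, 86, 101, 116, 131, which is arithmetic, step +15.
Position 15 → stream A, term 8 = 160.
Position 16 → stream B, term 8 = 146.

160, 146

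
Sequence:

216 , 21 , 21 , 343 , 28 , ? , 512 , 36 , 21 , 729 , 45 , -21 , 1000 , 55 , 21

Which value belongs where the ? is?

-21

Read the sequence 3 terms at a time; column i is its own pattern.
Track A: 216, 343, 512, 729, 1000 — the cubes 6³, 7³, 8³, ….
Track B: 21, 28, 36, 45, 55 — triangular numbers starting at T_6.
Track C: 21, ?, 21, -21, 21 — alternating ±21.
Filling track C at index 2 by its rule yields -21.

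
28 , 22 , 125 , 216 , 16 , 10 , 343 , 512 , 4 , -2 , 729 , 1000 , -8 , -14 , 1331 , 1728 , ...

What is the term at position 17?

-20

The slot pattern repeats as AABB (period 4), so there are 2 interleaved tracks.
Track A: 28, 22, 16, 10, 4, -2, -8, -14 — arithmetic, step −6.
Track B: 125, 216, 343, 512, 729, 1000, 1331, 1728 — perfect cubes starting at 5³.
Position 17 → track A, term 9 = -20.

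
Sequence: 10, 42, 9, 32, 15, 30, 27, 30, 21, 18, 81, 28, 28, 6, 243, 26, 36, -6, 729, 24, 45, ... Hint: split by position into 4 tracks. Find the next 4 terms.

-18, 2187, 22, 55

The terms cycle through 4 interleaved subsequences.
Track A is 10, 15, 21, 28, 36, 45, which is triangular numbers n(n+1)/2 for n = 4, 5, ….
Track B is 42, 30, 18, 6, -6, which is arithmetic with common difference −12.
Track C is 9, 27, 81, 243, 729, which is successive powers of 3.
Track D is 32, 30, 28, 26, 24, which is linear: a_n = 34 − 2·n.
Term 22 comes from track B (its 6th entry): -18.
Term 23 comes from track C (its 6th entry): 2187.
Position 24 falls in track D as its term 6, giving 22.
Position 25 falls in track A as its term 7, giving 55.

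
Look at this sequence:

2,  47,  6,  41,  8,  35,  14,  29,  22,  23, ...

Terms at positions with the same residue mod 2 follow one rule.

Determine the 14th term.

11

Taking every 2nd term gives 2 separate tracks.
Stream A: 2, 6, 8, 14, 22 (a Fibonacci-like recurrence a_n = a_{n-1} + a_{n-2}).
Stream B: 47, 41, 35, 29, 23 (arithmetic, step −6).
Position 14 → stream B, term 7 = 11.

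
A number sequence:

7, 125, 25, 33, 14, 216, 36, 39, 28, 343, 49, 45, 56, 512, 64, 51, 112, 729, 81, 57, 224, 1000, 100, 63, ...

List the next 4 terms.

448, 1331, 121, 69

Read the sequence 4 terms at a time; column i is its own pattern.
Stream A: 7, 14, 28, 56, 112, 224 (geometric, ×2 each step).
Stream B: 125, 216, 343, 512, 729, 1000 (consecutive cubes n³ from n = 5).
Stream C: 25, 36, 49, 64, 81, 100 (perfect squares starting at 5²).
Stream D: 33, 39, 45, 51, 57, 63 (arithmetic with common difference +6).
Position 25 falls in stream A as its term 7, giving 448.
Term 26 comes from stream B (its 7th entry): 1331.
Position 27 falls in stream C as its term 7, giving 121.
The 28th slot belongs to stream D; its 7th term is 69.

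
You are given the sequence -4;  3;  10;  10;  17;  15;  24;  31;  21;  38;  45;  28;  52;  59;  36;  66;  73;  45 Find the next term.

80

Positions follow the repeating pattern AAB; grouping by letter gives 2 tracks.
Track A: -4, 3, 10, 17, 24, 31, 38, 45, 52, 59, 66, 73 (arithmetic with common difference +7).
Track B: 10, 15, 21, 28, 36, 45 (triangular numbers n(n+1)/2 for n = 4, 5, …).
The 19th slot belongs to track A; its 13th term is 80.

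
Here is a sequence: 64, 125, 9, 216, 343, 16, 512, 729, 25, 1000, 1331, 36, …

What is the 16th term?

Positions follow the repeating pattern AAB; grouping by letter gives 2 tracks.
Track A: 64, 125, 216, 343, 512, 729, 1000, 1331. Perfect cubes starting at 4³.
Track B: 9, 16, 25, 36. Consecutive squares n² from n = 3.
The 16th slot belongs to track A; its 11th term is 2744.

2744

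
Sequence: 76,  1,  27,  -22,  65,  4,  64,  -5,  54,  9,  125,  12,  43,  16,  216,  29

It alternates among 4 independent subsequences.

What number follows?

Read the sequence 4 terms at a time; column i is its own pattern.
Subsequence A = 76, 65, 54, 43: subtracting 11 each time.
Subsequence B = 1, 4, 9, 16: perfect squares starting at 1².
Subsequence C = 27, 64, 125, 216: perfect cubes starting at 3³.
Subsequence D = -22, -5, 12, 29: linear: a_n = -39 + 17·n.
Position 17 → subsequence A, term 5 = 32.

32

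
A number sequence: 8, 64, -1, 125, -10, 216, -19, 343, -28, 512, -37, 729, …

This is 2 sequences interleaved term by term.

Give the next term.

Odd-indexed and even-indexed terms follow separate rules.
Stream A: 8, -1, -10, -19, -28, -37 (linear: a_n = 17 − 9·n).
Stream B: 64, 125, 216, 343, 512, 729 (consecutive cubes n³ from n = 4).
Position 13 → stream A, term 7 = -46.

-46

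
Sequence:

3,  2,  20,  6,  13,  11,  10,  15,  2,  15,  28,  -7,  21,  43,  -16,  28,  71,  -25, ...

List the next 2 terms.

Taking every 3rd term gives 3 separate tracks.
Subsequence A: 3, 6, 10, 15, 21, 28. The triangular numbers T_2, T_3, ….
Subsequence B: 2, 13, 15, 28, 43, 71. Each term equals the sum of the previous two.
Subsequence C: 20, 11, 2, -7, -16, -25. Arithmetic with common difference −9.
Position 19 → subsequence A, term 7 = 36.
Position 20 → subsequence B, term 7 = 114.

36, 114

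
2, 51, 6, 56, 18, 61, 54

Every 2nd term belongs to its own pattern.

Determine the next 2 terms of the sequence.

Positions 1, 3, 5, … form one subsequence and positions 2, 4, 6, … form another.
Stream A: 2, 6, 18, 54. A geometric progression (common ratio 3).
Stream B: 51, 56, 61. Arithmetic, step +5.
Position 8 → stream B, term 4 = 66.
The 9th slot belongs to stream A; its 5th term is 162.

66, 162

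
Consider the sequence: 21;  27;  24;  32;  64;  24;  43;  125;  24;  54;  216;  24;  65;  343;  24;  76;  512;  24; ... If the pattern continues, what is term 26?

The terms cycle through 3 interleaved subsequences.
Stream A is 21, 32, 43, 54, 65, 76, which is adding 11 each time.
Stream B is 27, 64, 125, 216, 343, 512, which is perfect cubes starting at 3³.
Stream C is 24, 24, 24, 24, 24, 24, which is constant 24.
The 26th slot belongs to stream B; its 9th term is 1331.

1331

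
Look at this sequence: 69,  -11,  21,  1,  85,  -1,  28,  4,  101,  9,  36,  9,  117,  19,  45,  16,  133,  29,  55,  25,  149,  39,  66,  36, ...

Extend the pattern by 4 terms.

165, 49, 78, 49

Taking every 4th term gives 4 separate tracks.
Stream A: 69, 85, 101, 117, 133, 149. Adding 16 each time.
Stream B: -11, -1, 9, 19, 29, 39. Adding 10 each time.
Stream C: 21, 28, 36, 45, 55, 66. Triangular numbers starting at T_6.
Stream D: 1, 4, 9, 16, 25, 36. The squares 1², 2², 3², ….
The 25th slot belongs to stream A; its 7th term is 165.
Position 26 → stream B, term 7 = 49.
Position 27 falls in stream C as its term 7, giving 78.
The 28th slot belongs to stream D; its 7th term is 49.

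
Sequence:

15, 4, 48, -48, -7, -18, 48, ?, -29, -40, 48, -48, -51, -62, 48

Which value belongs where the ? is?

-48

Positions follow the repeating pattern AABB; grouping by letter gives 2 tracks.
Track A: 15, 4, -7, -18, -29, -40, -51, -62 (linear: a_n = 26 − 11·n).
Track B: 48, -48, 48, ?, 48, -48, 48 (alternating ±48).
Filling track B at index 4 by its rule yields -48.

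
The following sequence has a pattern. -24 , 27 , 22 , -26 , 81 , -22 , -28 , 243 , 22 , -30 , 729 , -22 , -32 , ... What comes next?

Read the sequence 3 terms at a time; column i is its own pattern.
Track A: -24, -26, -28, -30, -32. Linear: a_n = -22 − 2·n.
Track B: 27, 81, 243, 729. Successive powers of 3.
Track C: 22, -22, 22, -22. Alternating ±22.
Term 14 comes from track B (its 5th entry): 2187.

2187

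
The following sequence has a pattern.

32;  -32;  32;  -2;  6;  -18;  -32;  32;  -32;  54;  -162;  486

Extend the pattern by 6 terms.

32, -32, 32, -1458, 4374, -13122

The slot pattern repeats as AAABBB (period 6), so there are 2 interleaved tracks.
Subsequence A = 32, -32, 32, -32, 32, -32: oscillating between 32 and -32.
Subsequence B = -2, 6, -18, 54, -162, 486: a geometric progression (common ratio -3).
Term 13 comes from subsequence A (its 7th entry): 32.
Position 14 falls in subsequence A as its term 8, giving -32.
Position 15 → subsequence A, term 9 = 32.
The 16th slot belongs to subsequence B; its 7th term is -1458.
Term 17 comes from subsequence B (its 8th entry): 4374.
Position 18 → subsequence B, term 9 = -13122.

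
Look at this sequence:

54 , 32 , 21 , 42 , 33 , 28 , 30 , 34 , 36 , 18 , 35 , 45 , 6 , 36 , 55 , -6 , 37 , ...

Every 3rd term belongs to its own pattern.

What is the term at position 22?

-30

Read the sequence 3 terms at a time; column i is its own pattern.
Stream A: 54, 42, 30, 18, 6, -6. Subtracting 12 each time.
Stream B: 32, 33, 34, 35, 36, 37. Linear: a_n = 31 + n.
Stream C: 21, 28, 36, 45, 55. The triangular numbers T_6, T_7, ….
Position 22 falls in stream A as its term 8, giving -30.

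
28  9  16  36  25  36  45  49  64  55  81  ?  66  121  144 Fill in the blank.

100

Reading positions in blocks of 3 reveals the pattern ABB — 2 tracks woven together.
Subsequence A: 28, 36, 45, 55, 66. Triangular numbers n(n+1)/2 for n = 7, 8, ….
Subsequence B: 9, 16, 25, 36, 49, 64, 81, ?, 121, 144. Consecutive squares n² from n = 3.
So the missing entry in subsequence B is 100.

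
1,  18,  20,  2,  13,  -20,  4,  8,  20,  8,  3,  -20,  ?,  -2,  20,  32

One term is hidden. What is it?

16

Split by position mod 3 into 3 tracks.
Track A: 1, 2, 4, 8, ?, 32 — powers 2^0, 2^1, 2^2, ….
Track B: 18, 13, 8, 3, -2 — subtracting 5 each time.
Track C: 20, -20, 20, -20, 20 — alternating ±20.
The gap is track A's term 5; the rule gives 16.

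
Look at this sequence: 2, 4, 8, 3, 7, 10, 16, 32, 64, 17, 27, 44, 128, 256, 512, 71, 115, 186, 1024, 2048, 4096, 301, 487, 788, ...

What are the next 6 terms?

The slot pattern repeats as AAABBB (period 6), so there are 2 interleaved tracks.
Stream A: 2, 4, 8, 16, 32, 64, 128, 256, 512, 1024, 2048, 4096 (powers of 2).
Stream B: 3, 7, 10, 17, 27, 44, 71, 115, 186, 301, 487, 788 (Fibonacci-style (each term is the sum of the two before it)).
The 25th slot belongs to stream A; its 13th term is 8192.
Position 26 falls in stream A as its term 14, giving 16384.
Position 27 → stream A, term 15 = 32768.
Term 28 comes from stream B (its 13th entry): 1275.
Position 29 → stream B, term 14 = 2063.
Term 30 comes from stream B (its 15th entry): 3338.

8192, 16384, 32768, 1275, 2063, 3338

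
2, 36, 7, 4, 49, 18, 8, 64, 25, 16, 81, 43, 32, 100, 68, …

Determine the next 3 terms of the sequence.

64, 121, 111

Split by position mod 3: positions 1, 4, 7, … form one track, and each other residue class forms its own.
Track A is 2, 4, 8, 16, 32, which is multiplying by 2 each time.
Track B is 36, 49, 64, 81, 100, which is consecutive squares n² from n = 6.
Track C is 7, 18, 25, 43, 68, which is each term equals the sum of the previous two.
The 16th slot belongs to track A; its 6th term is 64.
Position 17 falls in track B as its term 6, giving 121.
Position 18 → track C, term 6 = 111.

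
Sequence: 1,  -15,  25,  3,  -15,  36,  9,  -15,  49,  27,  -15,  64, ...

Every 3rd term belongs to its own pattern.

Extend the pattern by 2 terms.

81, -15

Read the sequence 3 terms at a time; column i is its own pattern.
Stream A: 1, 3, 9, 27 (successive powers of 3).
Stream B: -15, -15, -15, -15 (the constant sequence -15).
Stream C: 25, 36, 49, 64 (the squares 5², 6², 7², …).
Term 13 comes from stream A (its 5th entry): 81.
Position 14 falls in stream B as its term 5, giving -15.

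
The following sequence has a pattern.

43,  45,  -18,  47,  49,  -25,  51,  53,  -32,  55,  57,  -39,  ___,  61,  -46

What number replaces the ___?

Reading positions in blocks of 3 reveals the pattern AAB — 2 tracks woven together.
Stream A = 43, 45, 47, 49, 51, 53, 55, 57, ?, 61: linear: a_n = 41 + 2·n.
Stream B = -18, -25, -32, -39, -46: linear: a_n = -11 − 7·n.
The gap is stream A's term 9; the rule gives 59.

59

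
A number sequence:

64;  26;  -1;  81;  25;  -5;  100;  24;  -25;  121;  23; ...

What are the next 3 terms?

Split by position mod 3 into 3 tracks.
Subsequence A = 64, 81, 100, 121: perfect squares starting at 8².
Subsequence B = 26, 25, 24, 23: linear: a_n = 27 − n.
Subsequence C = -1, -5, -25: a geometric progression (common ratio 5).
Position 12 falls in subsequence C as its term 4, giving -125.
Position 13 falls in subsequence A as its term 5, giving 144.
Term 14 comes from subsequence B (its 5th entry): 22.

-125, 144, 22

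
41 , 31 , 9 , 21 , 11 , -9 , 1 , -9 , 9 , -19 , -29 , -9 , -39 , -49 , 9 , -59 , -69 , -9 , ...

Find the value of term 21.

Positions follow the repeating pattern AAB; grouping by letter gives 2 tracks.
Track A: 41, 31, 21, 11, 1, -9, -19, -29, -39, -49, -59, -69 — subtracting 10 each time.
Track B: 9, -9, 9, -9, 9, -9 — the oscillation 9·(−1)^(n+1).
Position 21 → track B, term 7 = 9.

9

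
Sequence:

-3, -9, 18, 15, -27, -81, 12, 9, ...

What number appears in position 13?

Positions follow the repeating pattern AABB; grouping by letter gives 2 tracks.
Subsequence A: -3, -9, -27, -81. Geometric with ratio 3.
Subsequence B: 18, 15, 12, 9. Subtracting 3 each time.
Position 13 → subsequence A, term 7 = -2187.

-2187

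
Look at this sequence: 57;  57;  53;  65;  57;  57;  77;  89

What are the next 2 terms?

Reading positions in blocks of 4 reveals the pattern AABB — 2 tracks woven together.
Stream A: 57, 57, 57, 57 (always 57).
Stream B: 53, 65, 77, 89 (arithmetic with common difference +12).
Term 9 comes from stream A (its 5th entry): 57.
The 10th slot belongs to stream A; its 6th term is 57.

57, 57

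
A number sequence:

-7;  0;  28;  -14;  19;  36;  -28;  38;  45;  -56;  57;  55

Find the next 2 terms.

-112, 76

The terms cycle through 3 interleaved subsequences.
Track A: -7, -14, -28, -56. Geometric with ratio 2.
Track B: 0, 19, 38, 57. Linear: a_n = -19 + 19·n.
Track C: 28, 36, 45, 55. Triangular numbers n(n+1)/2 for n = 7, 8, ….
Term 13 comes from track A (its 5th entry): -112.
Position 14 → track B, term 5 = 76.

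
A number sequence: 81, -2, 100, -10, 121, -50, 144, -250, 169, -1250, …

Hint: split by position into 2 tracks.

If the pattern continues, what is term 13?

225

Positions 1, 3, 5, … form one subsequence and positions 2, 4, 6, … form another.
Track A = 81, 100, 121, 144, 169: consecutive squares n² from n = 9.
Track B = -2, -10, -50, -250, -1250: multiplying by 5 each time.
Term 13 comes from track A (its 7th entry): 225.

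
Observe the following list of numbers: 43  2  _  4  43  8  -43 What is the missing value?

The terms cycle through 2 interleaved subsequences.
Track A: 43, ?, 43, -43 — the oscillation 43·(−1)^(n+1).
Track B: 2, 4, 8 — a geometric progression (common ratio 2).
Track A's pattern makes the blank -43.

-43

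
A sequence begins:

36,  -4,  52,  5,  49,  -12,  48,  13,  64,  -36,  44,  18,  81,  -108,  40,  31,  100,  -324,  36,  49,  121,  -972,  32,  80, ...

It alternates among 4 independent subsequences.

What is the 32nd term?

The terms cycle through 4 interleaved subsequences.
Subsequence A: 36, 49, 64, 81, 100, 121 — the squares 6², 7², 8², ….
Subsequence B: -4, -12, -36, -108, -324, -972 — geometric with ratio 3.
Subsequence C: 52, 48, 44, 40, 36, 32 — subtracting 4 each time.
Subsequence D: 5, 13, 18, 31, 49, 80 — each term equals the sum of the previous two.
Term 32 comes from subsequence D (its 8th entry): 209.

209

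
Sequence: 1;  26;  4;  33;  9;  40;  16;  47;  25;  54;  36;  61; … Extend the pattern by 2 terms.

Split by position mod 2 into 2 tracks.
Subsequence A = 1, 4, 9, 16, 25, 36: perfect squares starting at 1².
Subsequence B = 26, 33, 40, 47, 54, 61: arithmetic, step +7.
The 13th slot belongs to subsequence A; its 7th term is 49.
The 14th slot belongs to subsequence B; its 7th term is 68.

49, 68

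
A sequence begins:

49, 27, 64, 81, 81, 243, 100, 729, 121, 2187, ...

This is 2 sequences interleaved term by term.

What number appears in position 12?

Taking every 2nd term gives 2 separate tracks.
Subsequence A: 49, 64, 81, 100, 121. The squares 7², 8², 9², ….
Subsequence B: 27, 81, 243, 729, 2187. Successive powers of 3.
Term 12 comes from subsequence B (its 6th entry): 6561.

6561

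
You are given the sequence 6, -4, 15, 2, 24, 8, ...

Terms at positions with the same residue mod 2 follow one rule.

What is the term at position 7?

Positions 1, 3, 5, … form one subsequence and positions 2, 4, 6, … form another.
Track A: 6, 15, 24 — arithmetic, step +9.
Track B: -4, 2, 8 — linear: a_n = -10 + 6·n.
The 7th slot belongs to track A; its 4th term is 33.

33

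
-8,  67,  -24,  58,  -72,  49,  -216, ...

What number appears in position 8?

40

Taking every 2nd term gives 2 separate tracks.
Subsequence A = -8, -24, -72, -216: geometric, ×3 each step.
Subsequence B = 67, 58, 49: subtracting 9 each time.
Term 8 comes from subsequence B (its 4th entry): 40.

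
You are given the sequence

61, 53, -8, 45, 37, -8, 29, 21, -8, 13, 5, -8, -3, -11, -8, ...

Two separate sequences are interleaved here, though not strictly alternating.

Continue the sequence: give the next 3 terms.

-19, -27, -8

The slot pattern repeats as AAB (period 3), so there are 2 interleaved tracks.
Track A = 61, 53, 45, 37, 29, 21, 13, 5, -3, -11: linear: a_n = 69 − 8·n.
Track B = -8, -8, -8, -8, -8: the constant sequence -8.
Term 16 comes from track A (its 11th entry): -19.
The 17th slot belongs to track A; its 12th term is -27.
Position 18 falls in track B as its term 6, giving -8.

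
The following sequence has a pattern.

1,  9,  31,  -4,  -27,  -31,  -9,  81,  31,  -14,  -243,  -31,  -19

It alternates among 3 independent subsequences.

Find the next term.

729

Split by position mod 3 into 3 tracks.
Track A is 1, -4, -9, -14, -19, which is arithmetic with common difference −5.
Track B is 9, -27, 81, -243, which is geometric, ×-3 each step.
Track C is 31, -31, 31, -31, which is alternating ±31.
Position 14 falls in track B as its term 5, giving 729.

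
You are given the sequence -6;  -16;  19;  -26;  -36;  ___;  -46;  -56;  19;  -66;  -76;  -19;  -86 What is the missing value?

-19

The slot pattern repeats as AAB (period 3), so there are 2 interleaved tracks.
Track A: -6, -16, -26, -36, -46, -56, -66, -76, -86 (arithmetic, step −10).
Track B: 19, ?, 19, -19 (alternating ±19).
The gap is track B's term 2; the rule gives -19.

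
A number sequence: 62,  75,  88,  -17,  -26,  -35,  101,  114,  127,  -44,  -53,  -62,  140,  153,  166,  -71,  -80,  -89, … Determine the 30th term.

Reading positions in blocks of 6 reveals the pattern AAABBB — 2 tracks woven together.
Track A: 62, 75, 88, 101, 114, 127, 140, 153, 166 — arithmetic with common difference +13.
Track B: -17, -26, -35, -44, -53, -62, -71, -80, -89 — arithmetic with common difference −9.
Position 30 → track B, term 15 = -143.

-143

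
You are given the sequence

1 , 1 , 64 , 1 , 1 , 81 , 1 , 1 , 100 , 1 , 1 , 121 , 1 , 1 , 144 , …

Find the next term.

Reading positions in blocks of 3 reveals the pattern AAB — 2 tracks woven together.
Subsequence A: 1, 1, 1, 1, 1, 1, 1, 1, 1, 1. Constant 1.
Subsequence B: 64, 81, 100, 121, 144. Perfect squares starting at 8².
Position 16 → subsequence A, term 11 = 1.

1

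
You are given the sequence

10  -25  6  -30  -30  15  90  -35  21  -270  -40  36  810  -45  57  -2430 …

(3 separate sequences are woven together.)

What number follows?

Split by position mod 3: positions 1, 4, 7, … form one track, and each other residue class forms its own.
Subsequence A: 10, -30, 90, -270, 810, -2430 — geometric with ratio -3.
Subsequence B: -25, -30, -35, -40, -45 — arithmetic, step −5.
Subsequence C: 6, 15, 21, 36, 57 — a Fibonacci-like recurrence a_n = a_{n-1} + a_{n-2}.
Position 17 → subsequence B, term 6 = -50.

-50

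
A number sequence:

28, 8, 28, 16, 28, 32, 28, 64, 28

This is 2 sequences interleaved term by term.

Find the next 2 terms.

128, 28

The terms cycle through 2 interleaved subsequences.
Stream A: 28, 28, 28, 28, 28 (always 28).
Stream B: 8, 16, 32, 64 (successive powers of 2).
Term 10 comes from stream B (its 5th entry): 128.
Position 11 → stream A, term 6 = 28.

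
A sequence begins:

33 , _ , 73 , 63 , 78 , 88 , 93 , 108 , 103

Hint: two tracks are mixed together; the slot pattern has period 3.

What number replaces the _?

48

Positions follow the repeating pattern AAB; grouping by letter gives 2 tracks.
Track A: 33, ?, 63, 78, 93, 108 — linear: a_n = 18 + 15·n.
Track B: 73, 88, 103 — arithmetic with common difference +15.
So the missing entry in track A is 48.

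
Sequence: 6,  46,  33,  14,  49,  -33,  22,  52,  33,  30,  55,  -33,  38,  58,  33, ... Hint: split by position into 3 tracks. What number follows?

46

The terms cycle through 3 interleaved subsequences.
Subsequence A is 6, 14, 22, 30, 38, which is adding 8 each time.
Subsequence B is 46, 49, 52, 55, 58, which is arithmetic with common difference +3.
Subsequence C is 33, -33, 33, -33, 33, which is alternating ±33.
The 16th slot belongs to subsequence A; its 6th term is 46.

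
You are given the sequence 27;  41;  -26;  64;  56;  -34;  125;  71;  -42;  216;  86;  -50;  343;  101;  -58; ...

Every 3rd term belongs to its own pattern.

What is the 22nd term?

Taking every 3rd term gives 3 separate tracks.
Stream A = 27, 64, 125, 216, 343: consecutive cubes n³ from n = 3.
Stream B = 41, 56, 71, 86, 101: arithmetic, step +15.
Stream C = -26, -34, -42, -50, -58: subtracting 8 each time.
Position 22 falls in stream A as its term 8, giving 1000.

1000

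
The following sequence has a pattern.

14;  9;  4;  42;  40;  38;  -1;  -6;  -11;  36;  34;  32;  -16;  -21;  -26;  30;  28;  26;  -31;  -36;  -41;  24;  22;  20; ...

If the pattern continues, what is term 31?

Reading positions in blocks of 6 reveals the pattern AAABBB — 2 tracks woven together.
Track A = 14, 9, 4, -1, -6, -11, -16, -21, -26, -31, -36, -41: arithmetic with common difference −5.
Track B = 42, 40, 38, 36, 34, 32, 30, 28, 26, 24, 22, 20: linear: a_n = 44 − 2·n.
The 31st slot belongs to track A; its 16th term is -61.

-61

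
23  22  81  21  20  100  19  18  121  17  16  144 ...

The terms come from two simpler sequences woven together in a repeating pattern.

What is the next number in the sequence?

15

Reading positions in blocks of 3 reveals the pattern AAB — 2 tracks woven together.
Stream A: 23, 22, 21, 20, 19, 18, 17, 16. Arithmetic with common difference −1.
Stream B: 81, 100, 121, 144. Perfect squares starting at 9².
Position 13 falls in stream A as its term 9, giving 15.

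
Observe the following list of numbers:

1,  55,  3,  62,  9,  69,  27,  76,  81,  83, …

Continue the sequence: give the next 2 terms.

243, 90

The terms cycle through 2 interleaved subsequences.
Subsequence A: 1, 3, 9, 27, 81 — successive powers of 3.
Subsequence B: 55, 62, 69, 76, 83 — adding 7 each time.
The 11th slot belongs to subsequence A; its 6th term is 243.
The 12th slot belongs to subsequence B; its 6th term is 90.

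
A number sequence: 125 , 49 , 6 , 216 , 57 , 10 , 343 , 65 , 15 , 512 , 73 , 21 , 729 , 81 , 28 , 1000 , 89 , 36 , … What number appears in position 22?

1728

Split by position mod 3 into 3 tracks.
Track A is 125, 216, 343, 512, 729, 1000, which is consecutive cubes n³ from n = 5.
Track B is 49, 57, 65, 73, 81, 89, which is arithmetic with common difference +8.
Track C is 6, 10, 15, 21, 28, 36, which is triangular numbers n(n+1)/2 for n = 3, 4, ….
Term 22 comes from track A (its 8th entry): 1728.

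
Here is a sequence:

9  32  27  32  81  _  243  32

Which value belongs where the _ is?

32

Odd-indexed and even-indexed terms follow separate rules.
Track A: 9, 27, 81, 243 — successive powers of 3.
Track B: 32, 32, ?, 32 — constant 32.
So the missing entry in track B is 32.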